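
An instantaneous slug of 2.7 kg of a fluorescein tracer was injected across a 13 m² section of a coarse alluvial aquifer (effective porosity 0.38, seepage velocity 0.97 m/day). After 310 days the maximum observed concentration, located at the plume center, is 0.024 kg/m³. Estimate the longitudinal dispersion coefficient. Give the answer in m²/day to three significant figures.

At the plume center C_max = M/(n_e·A·√(4πDt)), so D = M²/(4πt·(n_e·A·C_max)²).
n_e·A·C_max = 0.38 × 13 × 0.024 = 0.1186 kg/m.
D = 2.7²/(4π × 310 × 0.1186²) = 0.133 m²/day.

0.133 m²/day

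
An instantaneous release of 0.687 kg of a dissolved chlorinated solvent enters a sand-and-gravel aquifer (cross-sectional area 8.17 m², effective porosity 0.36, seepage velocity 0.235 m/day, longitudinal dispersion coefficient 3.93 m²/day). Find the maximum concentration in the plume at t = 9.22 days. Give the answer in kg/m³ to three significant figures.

The peak of an instantaneous 1D plume sits at x = vt; there the Gaussian factor is 1 and C_max = M/(n_e·A·√(4πDt)), where n_e·A is the pore area the mass is dissolved in.
√(4πDt) = √(4π × 3.93 × 9.22) = 21.34 m, so C_max = 0.687/(0.36 × 8.17 × 21.34) = 0.0109 kg/m³.

0.0109 kg/m³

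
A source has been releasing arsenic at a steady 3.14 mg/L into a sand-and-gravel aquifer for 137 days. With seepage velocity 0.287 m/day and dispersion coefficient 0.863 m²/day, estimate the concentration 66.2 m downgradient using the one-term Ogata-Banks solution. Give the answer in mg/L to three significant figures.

For a continuous step input, C/C₀ ≈ ½·erfc((x−vt)/(2√(Dt))).
vt = 0.287 × 137 = 39.319 m and 2√(Dt) = 2√(0.863 × 137) = 21.75 m.
Argument (x−vt)/(2√(Dt)) = (66.2 − 39.319)/21.75 = 1.236; ½·erfc(1.236) = 0.04023.
C = 3.14 × 0.04023 = 0.126 mg/L.

0.126 mg/L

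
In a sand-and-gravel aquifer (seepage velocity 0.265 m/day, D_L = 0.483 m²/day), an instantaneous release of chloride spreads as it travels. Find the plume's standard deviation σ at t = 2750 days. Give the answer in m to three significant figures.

51.5 m

Dispersive spreading gives a Gaussian with σ² = 2Dt; advection only shifts the center.
σ = √(2 × 0.483 × 2750) = 51.5 m.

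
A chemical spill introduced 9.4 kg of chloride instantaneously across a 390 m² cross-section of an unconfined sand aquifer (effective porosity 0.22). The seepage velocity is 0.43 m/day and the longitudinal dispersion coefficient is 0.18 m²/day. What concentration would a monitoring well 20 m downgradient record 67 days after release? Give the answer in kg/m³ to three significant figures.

0.00178 kg/m³

For an instantaneous plane source, C(x,t) = M/(n_e·A·√(4πDt)) · exp(−(x−vt)²/(4Dt)), with n_e·A the pore (flow) area.
Plume center vt = 0.43 × 67 = 28.81 m, so the well at 20 m is 8.81 m upgradient of the peak.
√(4πDt) = 12.31 m, giving peak height M/(n_e·A·√(4πDt)) = 9.4/(0.22 × 390 × 12.31) = 0.008900 kg/m³.
(x−vt)²/(4Dt) = (-8.81)²/(4 × 0.18 × 67) = 1.609; exp(−1.609) = 0.2001.
C = 0.008900 × 0.2001 = 0.00178 kg/m³.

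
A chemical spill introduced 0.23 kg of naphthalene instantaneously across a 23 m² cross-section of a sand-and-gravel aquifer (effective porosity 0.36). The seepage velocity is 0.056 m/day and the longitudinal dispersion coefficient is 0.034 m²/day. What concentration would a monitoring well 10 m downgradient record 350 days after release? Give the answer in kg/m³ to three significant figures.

For an instantaneous plane source, C(x,t) = M/(n_e·A·√(4πDt)) · exp(−(x−vt)²/(4Dt)), with n_e·A the pore (flow) area.
Plume center vt = 0.056 × 350 = 19.6 m, so the well at 10 m is 9.6 m upgradient of the peak.
√(4πDt) = 12.23 m, giving peak height M/(n_e·A·√(4πDt)) = 0.23/(0.36 × 23 × 12.23) = 0.002271 kg/m³.
(x−vt)²/(4Dt) = (-9.6)²/(4 × 0.034 × 350) = 1.936; exp(−1.936) = 0.1443.
C = 0.002271 × 0.1443 = 0.000328 kg/m³.

0.000328 kg/m³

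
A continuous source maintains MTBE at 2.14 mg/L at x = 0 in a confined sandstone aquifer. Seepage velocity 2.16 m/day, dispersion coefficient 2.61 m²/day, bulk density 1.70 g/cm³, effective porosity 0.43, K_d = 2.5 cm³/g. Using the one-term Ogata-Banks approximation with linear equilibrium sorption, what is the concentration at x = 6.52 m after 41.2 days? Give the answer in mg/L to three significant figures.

Retardation factor R = 1 + ρ_b·K_d/n = 1 + 1.70 × 2.5/0.43 = 10.88.
Sorption retards both mechanisms: v_R = v/R = 0.1985 m/day, D_R = D/R = 0.2399 m²/day.
v_R·t = 0.1985 × 41.2 = 8.1782 m; 2√(D_R t) = 6.288 m; argument = (6.52 − 8.1782)/6.288 = -0.2637.
C = C₀ × ½·erfc(-0.2637) = 2.14 × 0.6454 = 1.38 mg/L.

1.38 mg/L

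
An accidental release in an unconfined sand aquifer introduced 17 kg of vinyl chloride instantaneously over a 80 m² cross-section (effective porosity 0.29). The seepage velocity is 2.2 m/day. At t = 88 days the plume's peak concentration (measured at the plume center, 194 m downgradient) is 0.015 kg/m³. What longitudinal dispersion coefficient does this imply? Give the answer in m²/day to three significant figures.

At the plume center C_max = M/(n_e·A·√(4πDt)), so D = M²/(4πt·(n_e·A·C_max)²).
n_e·A·C_max = 0.29 × 80 × 0.015 = 0.3480 kg/m.
D = 17²/(4π × 88 × 0.3480²) = 2.16 m²/day.

2.16 m²/day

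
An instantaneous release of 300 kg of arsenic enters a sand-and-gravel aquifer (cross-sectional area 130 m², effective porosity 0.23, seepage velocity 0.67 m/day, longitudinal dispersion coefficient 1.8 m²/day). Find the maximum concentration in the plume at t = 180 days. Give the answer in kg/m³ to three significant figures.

0.157 kg/m³

The peak of an instantaneous 1D plume sits at x = vt; there the Gaussian factor is 1 and C_max = M/(n_e·A·√(4πDt)), where n_e·A is the pore area the mass is dissolved in.
√(4πDt) = √(4π × 1.8 × 180) = 63.81 m, so C_max = 300/(0.23 × 130 × 63.81) = 0.157 kg/m³.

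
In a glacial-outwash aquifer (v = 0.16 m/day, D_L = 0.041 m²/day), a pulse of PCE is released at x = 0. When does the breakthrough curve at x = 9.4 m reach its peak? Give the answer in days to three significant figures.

57.2 days

For the 1D instantaneous-source solution, setting ∂C/∂t = 0 at fixed x gives v²t² + 2Dt − x² = 0, so t = (√(D² + v²x²) − D)/v².
√(D² + v²x²) = √(0.041² + 0.16² × 9.4²) = 1.505; v² = 0.0256.
t = (1.505 − 0.041)/0.0256 = 57.2 days (vs. the pure-advection estimate x/v = 58.8 d).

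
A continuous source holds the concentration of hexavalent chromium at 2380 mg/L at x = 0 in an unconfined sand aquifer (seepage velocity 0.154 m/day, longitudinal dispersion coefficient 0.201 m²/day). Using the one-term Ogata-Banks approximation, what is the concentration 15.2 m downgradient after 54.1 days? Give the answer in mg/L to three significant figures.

For a continuous step input, C/C₀ ≈ ½·erfc((x−vt)/(2√(Dt))).
vt = 0.154 × 54.1 = 8.3314 m and 2√(Dt) = 2√(0.201 × 54.1) = 6.595 m.
Argument (x−vt)/(2√(Dt)) = (15.2 − 8.3314)/6.595 = 1.041; ½·erfc(1.041) = 0.07048.
C = 2380 × 0.07048 = 168 mg/L.

168 mg/L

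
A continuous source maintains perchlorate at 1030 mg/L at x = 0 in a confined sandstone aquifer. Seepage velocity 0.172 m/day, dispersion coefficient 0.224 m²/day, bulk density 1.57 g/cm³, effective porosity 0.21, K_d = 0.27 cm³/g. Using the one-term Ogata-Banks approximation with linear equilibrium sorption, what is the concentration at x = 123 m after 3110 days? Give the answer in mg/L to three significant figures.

Retardation factor R = 1 + ρ_b·K_d/n = 1 + 1.57 × 0.27/0.21 = 3.019.
Sorption retards both mechanisms: v_R = v/R = 0.05697 m/day, D_R = D/R = 0.07420 m²/day.
v_R·t = 0.05697 × 3110 = 177.1767 m; 2√(D_R t) = 30.38 m; argument = (123 − 177.1767)/30.38 = -1.783.
C = C₀ × ½·erfc(-1.783) = 1030 × 0.9942 = 1020 mg/L.

1020 mg/L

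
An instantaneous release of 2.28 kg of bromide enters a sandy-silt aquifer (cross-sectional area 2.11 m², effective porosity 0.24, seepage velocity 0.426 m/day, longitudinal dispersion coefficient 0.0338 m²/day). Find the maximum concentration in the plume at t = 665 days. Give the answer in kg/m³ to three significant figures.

0.268 kg/m³

The peak of an instantaneous 1D plume sits at x = vt; there the Gaussian factor is 1 and C_max = M/(n_e·A·√(4πDt)), where n_e·A is the pore area the mass is dissolved in.
√(4πDt) = √(4π × 0.0338 × 665) = 16.81 m, so C_max = 2.28/(0.24 × 2.11 × 16.81) = 0.268 kg/m³.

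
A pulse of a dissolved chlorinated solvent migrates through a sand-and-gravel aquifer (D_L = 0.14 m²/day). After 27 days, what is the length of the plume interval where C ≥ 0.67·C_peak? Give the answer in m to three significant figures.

4.92 m

The plume is Gaussian with σ = √(2Dt) = √(2 × 0.14 × 27) = 2.750 m.
C/C_peak = exp(−Δx²/(2σ²)) = 0.67 ⇒ Δx = σ·√(−2 ln 0.67) = 2.750 × 0.8950 = 2.461 m.
Width = 2Δx = 4.92 m.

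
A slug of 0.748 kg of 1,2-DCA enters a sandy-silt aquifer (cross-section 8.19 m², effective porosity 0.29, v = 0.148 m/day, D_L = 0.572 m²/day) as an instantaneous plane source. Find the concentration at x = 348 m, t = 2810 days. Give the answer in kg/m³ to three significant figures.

For an instantaneous plane source, C(x,t) = M/(n_e·A·√(4πDt)) · exp(−(x−vt)²/(4Dt)), with n_e·A the pore (flow) area.
Plume center vt = 0.148 × 2810 = 415.88 m, so the well at 348 m is 67.88 m upgradient of the peak.
√(4πDt) = 142.1 m, giving peak height M/(n_e·A·√(4πDt)) = 0.748/(0.29 × 8.19 × 142.1) = 0.002216 kg/m³.
(x−vt)²/(4Dt) = (-67.88)²/(4 × 0.572 × 2810) = 0.7167; exp(−0.7167) = 0.4884.
C = 0.002216 × 0.4884 = 0.00108 kg/m³.

0.00108 kg/m³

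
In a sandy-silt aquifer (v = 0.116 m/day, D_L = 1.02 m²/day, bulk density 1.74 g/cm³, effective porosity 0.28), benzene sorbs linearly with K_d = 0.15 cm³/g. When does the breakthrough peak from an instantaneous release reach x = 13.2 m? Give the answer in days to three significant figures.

Retardation factor R = 1 + ρ_b·K_d/n = 1 + 1.74 × 0.15/0.28 = 1.932.
Sorption retards both mechanisms: v_R = v/R = 0.06004 m/day, D_R = D/R = 0.5280 m²/day.
Peak time from v_R²t² + 2D_R t − x² = 0: t = (√(D_R² + v_R²x²) − D_R)/v_R².
√(D_R² + v_R²x²) = √(0.5280² + 0.06004² × 13.2²) = 0.9523; v_R² = 0.003605.
t = (0.9523 − 0.5280)/0.003605 = 118 days.

118 days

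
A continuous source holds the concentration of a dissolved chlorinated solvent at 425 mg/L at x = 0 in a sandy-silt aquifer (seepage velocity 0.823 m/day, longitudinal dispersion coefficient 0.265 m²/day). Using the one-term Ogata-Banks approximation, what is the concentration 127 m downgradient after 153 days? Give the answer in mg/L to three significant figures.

192 mg/L

For a continuous step input, C/C₀ ≈ ½·erfc((x−vt)/(2√(Dt))).
vt = 0.823 × 153 = 125.919 m and 2√(Dt) = 2√(0.265 × 153) = 12.73 m.
Argument (x−vt)/(2√(Dt)) = (127 − 125.919)/12.73 = 0.08492; ½·erfc(0.08492) = 0.4522.
C = 425 × 0.4522 = 192 mg/L.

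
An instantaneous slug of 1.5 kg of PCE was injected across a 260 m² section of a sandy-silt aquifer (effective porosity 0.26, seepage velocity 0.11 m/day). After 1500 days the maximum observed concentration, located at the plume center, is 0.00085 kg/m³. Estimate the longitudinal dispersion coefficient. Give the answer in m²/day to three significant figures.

At the plume center C_max = M/(n_e·A·√(4πDt)), so D = M²/(4πt·(n_e·A·C_max)²).
n_e·A·C_max = 0.26 × 260 × 0.00085 = 0.05746 kg/m.
D = 1.5²/(4π × 1500 × 0.05746²) = 0.0362 m²/day.

0.0362 m²/day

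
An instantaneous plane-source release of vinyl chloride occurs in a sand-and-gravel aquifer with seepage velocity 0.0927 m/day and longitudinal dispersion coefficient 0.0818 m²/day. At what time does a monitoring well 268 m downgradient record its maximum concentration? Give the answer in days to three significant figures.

2880 days

For the 1D instantaneous-source solution, setting ∂C/∂t = 0 at fixed x gives v²t² + 2Dt − x² = 0, so t = (√(D² + v²x²) − D)/v².
√(D² + v²x²) = √(0.0818² + 0.0927² × 268²) = 24.84; v² = 0.00859329.
t = (24.84 − 0.0818)/0.00859329 = 2880 days (vs. the pure-advection estimate x/v = 2890 d).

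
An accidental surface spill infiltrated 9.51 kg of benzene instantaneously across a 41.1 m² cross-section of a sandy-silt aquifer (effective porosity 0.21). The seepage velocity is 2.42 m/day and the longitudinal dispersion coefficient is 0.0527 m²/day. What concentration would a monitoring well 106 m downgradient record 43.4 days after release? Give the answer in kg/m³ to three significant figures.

0.185 kg/m³

For an instantaneous plane source, C(x,t) = M/(n_e·A·√(4πDt)) · exp(−(x−vt)²/(4Dt)), with n_e·A the pore (flow) area.
Plume center vt = 2.42 × 43.4 = 105.028 m, so the well at 106 m is 0.972 m downgradient of the peak.
√(4πDt) = 5.361 m, giving peak height M/(n_e·A·√(4πDt)) = 9.51/(0.21 × 41.1 × 5.361) = 0.2055 kg/m³.
(x−vt)²/(4Dt) = (0.972)²/(4 × 0.0527 × 43.4) = 0.1033; exp(−0.1033) = 0.9019.
C = 0.2055 × 0.9019 = 0.185 kg/m³.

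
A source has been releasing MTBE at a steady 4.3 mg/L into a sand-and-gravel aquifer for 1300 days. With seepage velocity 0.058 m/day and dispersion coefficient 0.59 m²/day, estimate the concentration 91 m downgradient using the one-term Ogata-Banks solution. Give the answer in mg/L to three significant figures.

1.48 mg/L

For a continuous step input, C/C₀ ≈ ½·erfc((x−vt)/(2√(Dt))).
vt = 0.058 × 1300 = 75.4 m and 2√(Dt) = 2√(0.59 × 1300) = 55.39 m.
Argument (x−vt)/(2√(Dt)) = (91 − 75.4)/55.39 = 0.2816; ½·erfc(0.2816) = 0.3452.
C = 4.3 × 0.3452 = 1.48 mg/L.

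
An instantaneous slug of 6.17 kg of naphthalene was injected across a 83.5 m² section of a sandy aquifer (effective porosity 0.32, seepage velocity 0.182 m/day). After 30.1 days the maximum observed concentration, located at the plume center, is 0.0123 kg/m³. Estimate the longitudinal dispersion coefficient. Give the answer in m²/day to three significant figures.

At the plume center C_max = M/(n_e·A·√(4πDt)), so D = M²/(4πt·(n_e·A·C_max)²).
n_e·A·C_max = 0.32 × 83.5 × 0.0123 = 0.3287 kg/m.
D = 6.17²/(4π × 30.1 × 0.3287²) = 0.932 m²/day.

0.932 m²/day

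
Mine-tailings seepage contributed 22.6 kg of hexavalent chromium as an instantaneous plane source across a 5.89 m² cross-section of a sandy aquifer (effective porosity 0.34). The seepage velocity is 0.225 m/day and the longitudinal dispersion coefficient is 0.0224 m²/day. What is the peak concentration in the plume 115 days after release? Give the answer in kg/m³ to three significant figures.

The peak of an instantaneous 1D plume sits at x = vt; there the Gaussian factor is 1 and C_max = M/(n_e·A·√(4πDt)), where n_e·A is the pore area the mass is dissolved in.
√(4πDt) = √(4π × 0.0224 × 115) = 5.690 m, so C_max = 22.6/(0.34 × 5.89 × 5.690) = 1.98 kg/m³.

1.98 kg/m³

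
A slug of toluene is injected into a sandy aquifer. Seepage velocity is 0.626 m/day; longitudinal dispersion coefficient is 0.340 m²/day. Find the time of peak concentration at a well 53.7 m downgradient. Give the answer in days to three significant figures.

For the 1D instantaneous-source solution, setting ∂C/∂t = 0 at fixed x gives v²t² + 2Dt − x² = 0, so t = (√(D² + v²x²) − D)/v².
√(D² + v²x²) = √(0.340² + 0.626² × 53.7²) = 33.62; v² = 0.391876.
t = (33.62 − 0.340)/0.391876 = 84.9 days (vs. the pure-advection estimate x/v = 85.8 d).

84.9 days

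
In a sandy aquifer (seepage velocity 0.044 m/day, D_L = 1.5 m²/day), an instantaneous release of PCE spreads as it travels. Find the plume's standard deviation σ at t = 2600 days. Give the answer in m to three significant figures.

Dispersive spreading gives a Gaussian with σ² = 2Dt; advection only shifts the center.
σ = √(2 × 1.5 × 2600) = 88.3 m.

88.3 m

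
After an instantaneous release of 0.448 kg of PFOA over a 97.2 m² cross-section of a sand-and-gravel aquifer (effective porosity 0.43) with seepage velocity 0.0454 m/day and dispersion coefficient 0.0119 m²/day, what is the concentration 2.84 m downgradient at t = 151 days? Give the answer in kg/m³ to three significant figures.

For an instantaneous plane source, C(x,t) = M/(n_e·A·√(4πDt)) · exp(−(x−vt)²/(4Dt)), with n_e·A the pore (flow) area.
Plume center vt = 0.0454 × 151 = 6.8554 m, so the well at 2.84 m is 4.0154 m upgradient of the peak.
√(4πDt) = 4.752 m, giving peak height M/(n_e·A·√(4πDt)) = 0.448/(0.43 × 97.2 × 4.752) = 0.002256 kg/m³.
(x−vt)²/(4Dt) = (-4.0154)²/(4 × 0.0119 × 151) = 2.243; exp(−2.243) = 0.1061.
C = 0.002256 × 0.1061 = 0.000239 kg/m³.

0.000239 kg/m³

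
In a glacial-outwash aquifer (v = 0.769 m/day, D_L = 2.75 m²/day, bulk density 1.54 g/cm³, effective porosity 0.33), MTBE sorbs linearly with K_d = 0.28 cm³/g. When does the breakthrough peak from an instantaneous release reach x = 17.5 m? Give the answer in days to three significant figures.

42.9 days

Retardation factor R = 1 + ρ_b·K_d/n = 1 + 1.54 × 0.28/0.33 = 2.307.
Sorption retards both mechanisms: v_R = v/R = 0.3333 m/day, D_R = D/R = 1.192 m²/day.
Peak time from v_R²t² + 2D_R t − x² = 0: t = (√(D_R² + v_R²x²) − D_R)/v_R².
√(D_R² + v_R²x²) = √(1.192² + 0.3333² × 17.5²) = 5.953; v_R² = 0.1111.
t = (5.953 − 1.192)/0.1111 = 42.9 days.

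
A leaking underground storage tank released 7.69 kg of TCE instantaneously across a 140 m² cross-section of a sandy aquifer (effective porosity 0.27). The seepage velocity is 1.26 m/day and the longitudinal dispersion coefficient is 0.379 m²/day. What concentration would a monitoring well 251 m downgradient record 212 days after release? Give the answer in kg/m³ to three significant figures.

For an instantaneous plane source, C(x,t) = M/(n_e·A·√(4πDt)) · exp(−(x−vt)²/(4Dt)), with n_e·A the pore (flow) area.
Plume center vt = 1.26 × 212 = 267.12 m, so the well at 251 m is 16.12 m upgradient of the peak.
√(4πDt) = 31.78 m, giving peak height M/(n_e·A·√(4πDt)) = 7.69/(0.27 × 140 × 31.78) = 0.006401 kg/m³.
(x−vt)²/(4Dt) = (-16.12)²/(4 × 0.379 × 212) = 0.8085; exp(−0.8085) = 0.4455.
C = 0.006401 × 0.4455 = 0.00285 kg/m³.

0.00285 kg/m³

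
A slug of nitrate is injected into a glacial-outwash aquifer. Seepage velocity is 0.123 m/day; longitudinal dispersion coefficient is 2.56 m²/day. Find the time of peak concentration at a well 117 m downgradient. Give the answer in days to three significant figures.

797 days

For the 1D instantaneous-source solution, setting ∂C/∂t = 0 at fixed x gives v²t² + 2Dt − x² = 0, so t = (√(D² + v²x²) − D)/v².
√(D² + v²x²) = √(2.56² + 0.123² × 117²) = 14.62; v² = 0.015129.
t = (14.62 − 2.56)/0.015129 = 797 days (vs. the pure-advection estimate x/v = 951 d).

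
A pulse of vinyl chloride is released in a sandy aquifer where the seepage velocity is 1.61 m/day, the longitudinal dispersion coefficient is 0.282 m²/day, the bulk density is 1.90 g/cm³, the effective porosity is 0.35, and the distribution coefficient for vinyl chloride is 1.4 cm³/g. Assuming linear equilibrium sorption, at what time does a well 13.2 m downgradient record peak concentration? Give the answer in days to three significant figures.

Retardation factor R = 1 + ρ_b·K_d/n = 1 + 1.90 × 1.4/0.35 = 8.600.
Sorption retards both mechanisms: v_R = v/R = 0.1872 m/day, D_R = D/R = 0.03279 m²/day.
Peak time from v_R²t² + 2D_R t − x² = 0: t = (√(D_R² + v_R²x²) − D_R)/v_R².
√(D_R² + v_R²x²) = √(0.03279² + 0.1872² × 13.2²) = 2.471; v_R² = 0.03504.
t = (2.471 − 0.03279)/0.03504 = 69.6 days.

69.6 days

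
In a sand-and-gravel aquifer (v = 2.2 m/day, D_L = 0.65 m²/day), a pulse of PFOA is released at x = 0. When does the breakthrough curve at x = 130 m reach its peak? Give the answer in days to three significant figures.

59.0 days

For the 1D instantaneous-source solution, setting ∂C/∂t = 0 at fixed x gives v²t² + 2Dt − x² = 0, so t = (√(D² + v²x²) − D)/v².
√(D² + v²x²) = √(0.65² + 2.2² × 130²) = 286.0; v² = 4.84.
t = (286.0 − 0.65)/4.84 = 59.0 days (vs. the pure-advection estimate x/v = 59.1 d).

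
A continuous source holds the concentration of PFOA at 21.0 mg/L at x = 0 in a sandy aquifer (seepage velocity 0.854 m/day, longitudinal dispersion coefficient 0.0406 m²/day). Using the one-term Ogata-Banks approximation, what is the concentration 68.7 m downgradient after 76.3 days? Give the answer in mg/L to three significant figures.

1.63 mg/L

For a continuous step input, C/C₀ ≈ ½·erfc((x−vt)/(2√(Dt))).
vt = 0.854 × 76.3 = 65.1602 m and 2√(Dt) = 2√(0.0406 × 76.3) = 3.520 m.
Argument (x−vt)/(2√(Dt)) = (68.7 − 65.1602)/3.520 = 1.006; ½·erfc(1.006) = 0.07741.
C = 21.0 × 0.07741 = 1.63 mg/L.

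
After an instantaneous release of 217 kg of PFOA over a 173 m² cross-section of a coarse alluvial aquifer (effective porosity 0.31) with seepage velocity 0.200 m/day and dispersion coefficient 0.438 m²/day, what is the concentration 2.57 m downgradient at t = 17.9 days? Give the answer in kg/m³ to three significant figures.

For an instantaneous plane source, C(x,t) = M/(n_e·A·√(4πDt)) · exp(−(x−vt)²/(4Dt)), with n_e·A the pore (flow) area.
Plume center vt = 0.200 × 17.9 = 3.58 m, so the well at 2.57 m is 1.01 m upgradient of the peak.
√(4πDt) = 9.926 m, giving peak height M/(n_e·A·√(4πDt)) = 217/(0.31 × 173 × 9.926) = 0.4076 kg/m³.
(x−vt)²/(4Dt) = (-1.01)²/(4 × 0.438 × 17.9) = 0.03253; exp(−0.03253) = 0.9680.
C = 0.4076 × 0.9680 = 0.395 kg/m³.

0.395 kg/m³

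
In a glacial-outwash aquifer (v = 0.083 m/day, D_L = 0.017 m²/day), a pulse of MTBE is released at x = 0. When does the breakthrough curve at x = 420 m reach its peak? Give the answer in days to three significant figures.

5060 days

For the 1D instantaneous-source solution, setting ∂C/∂t = 0 at fixed x gives v²t² + 2Dt − x² = 0, so t = (√(D² + v²x²) − D)/v².
√(D² + v²x²) = √(0.017² + 0.083² × 420²) = 34.86; v² = 0.006889.
t = (34.86 − 0.017)/0.006889 = 5060 days (vs. the pure-advection estimate x/v = 5060 d).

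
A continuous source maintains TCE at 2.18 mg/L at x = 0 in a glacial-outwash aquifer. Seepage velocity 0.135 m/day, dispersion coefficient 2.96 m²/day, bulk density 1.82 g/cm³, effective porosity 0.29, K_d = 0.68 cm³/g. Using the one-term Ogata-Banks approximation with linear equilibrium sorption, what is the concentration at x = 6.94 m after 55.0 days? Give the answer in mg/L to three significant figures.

0.525 mg/L

Retardation factor R = 1 + ρ_b·K_d/n = 1 + 1.82 × 0.68/0.29 = 5.268.
Sorption retards both mechanisms: v_R = v/R = 0.02563 m/day, D_R = D/R = 0.5619 m²/day.
v_R·t = 0.02563 × 55.0 = 1.40965 m; 2√(D_R t) = 11.12 m; argument = (6.94 − 1.40965)/11.12 = 0.4973.
C = C₀ × ½·erfc(0.4973) = 2.18 × 0.2409 = 0.525 mg/L.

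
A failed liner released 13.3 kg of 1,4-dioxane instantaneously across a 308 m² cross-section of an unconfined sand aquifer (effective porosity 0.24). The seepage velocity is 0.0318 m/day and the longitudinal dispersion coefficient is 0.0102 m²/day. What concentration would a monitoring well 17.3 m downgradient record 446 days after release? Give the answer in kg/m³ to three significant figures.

For an instantaneous plane source, C(x,t) = M/(n_e·A·√(4πDt)) · exp(−(x−vt)²/(4Dt)), with n_e·A the pore (flow) area.
Plume center vt = 0.0318 × 446 = 14.1828 m, so the well at 17.3 m is 3.1172 m downgradient of the peak.
√(4πDt) = 7.561 m, giving peak height M/(n_e·A·√(4πDt)) = 13.3/(0.24 × 308 × 7.561) = 0.02380 kg/m³.
(x−vt)²/(4Dt) = (3.1172)²/(4 × 0.0102 × 446) = 0.5340; exp(−0.5340) = 0.5863.
C = 0.02380 × 0.5863 = 0.0140 kg/m³.

0.0140 kg/m³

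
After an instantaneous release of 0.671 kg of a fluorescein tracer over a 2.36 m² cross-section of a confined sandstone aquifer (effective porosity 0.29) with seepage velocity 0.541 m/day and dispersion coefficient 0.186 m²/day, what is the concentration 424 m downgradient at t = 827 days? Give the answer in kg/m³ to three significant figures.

For an instantaneous plane source, C(x,t) = M/(n_e·A·√(4πDt)) · exp(−(x−vt)²/(4Dt)), with n_e·A the pore (flow) area.
Plume center vt = 0.541 × 827 = 447.407 m, so the well at 424 m is 23.407 m upgradient of the peak.
√(4πDt) = 43.97 m, giving peak height M/(n_e·A·√(4πDt)) = 0.671/(0.29 × 2.36 × 43.97) = 0.02230 kg/m³.
(x−vt)²/(4Dt) = (-23.407)²/(4 × 0.186 × 827) = 0.8905; exp(−0.8905) = 0.4105.
C = 0.02230 × 0.4105 = 0.00915 kg/m³.

0.00915 kg/m³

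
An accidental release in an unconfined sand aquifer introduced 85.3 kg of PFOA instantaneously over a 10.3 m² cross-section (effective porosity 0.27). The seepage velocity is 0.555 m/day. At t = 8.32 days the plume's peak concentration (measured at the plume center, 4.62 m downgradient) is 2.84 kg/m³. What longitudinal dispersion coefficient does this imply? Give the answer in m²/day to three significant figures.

At the plume center C_max = M/(n_e·A·√(4πDt)), so D = M²/(4πt·(n_e·A·C_max)²).
n_e·A·C_max = 0.27 × 10.3 × 2.84 = 7.898 kg/m.
D = 85.3²/(4π × 8.32 × 7.898²) = 1.12 m²/day.

1.12 m²/day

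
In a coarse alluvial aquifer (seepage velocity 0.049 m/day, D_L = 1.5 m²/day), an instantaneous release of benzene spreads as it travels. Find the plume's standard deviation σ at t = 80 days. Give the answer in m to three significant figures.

15.5 m

Dispersive spreading gives a Gaussian with σ² = 2Dt; advection only shifts the center.
σ = √(2 × 1.5 × 80) = 15.5 m.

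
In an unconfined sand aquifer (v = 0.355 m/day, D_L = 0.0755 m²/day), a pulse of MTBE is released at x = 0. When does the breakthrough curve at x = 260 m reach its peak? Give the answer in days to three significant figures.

732 days

For the 1D instantaneous-source solution, setting ∂C/∂t = 0 at fixed x gives v²t² + 2Dt − x² = 0, so t = (√(D² + v²x²) − D)/v².
√(D² + v²x²) = √(0.0755² + 0.355² × 260²) = 92.30; v² = 0.126025.
t = (92.30 − 0.0755)/0.126025 = 732 days (vs. the pure-advection estimate x/v = 732 d).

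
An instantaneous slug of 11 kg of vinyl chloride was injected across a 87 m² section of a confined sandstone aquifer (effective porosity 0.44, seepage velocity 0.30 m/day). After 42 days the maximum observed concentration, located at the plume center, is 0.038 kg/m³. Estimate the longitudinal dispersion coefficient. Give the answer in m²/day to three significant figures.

0.108 m²/day

At the plume center C_max = M/(n_e·A·√(4πDt)), so D = M²/(4πt·(n_e·A·C_max)²).
n_e·A·C_max = 0.44 × 87 × 0.038 = 1.455 kg/m.
D = 11²/(4π × 42 × 1.455²) = 0.108 m²/day.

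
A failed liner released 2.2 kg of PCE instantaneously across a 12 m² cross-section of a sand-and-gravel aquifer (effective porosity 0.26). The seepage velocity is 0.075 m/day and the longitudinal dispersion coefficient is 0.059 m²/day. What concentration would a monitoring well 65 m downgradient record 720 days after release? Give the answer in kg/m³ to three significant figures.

For an instantaneous plane source, C(x,t) = M/(n_e·A·√(4πDt)) · exp(−(x−vt)²/(4Dt)), with n_e·A the pore (flow) area.
Plume center vt = 0.075 × 720 = 54 m, so the well at 65 m is 11 m downgradient of the peak.
√(4πDt) = 23.10 m, giving peak height M/(n_e·A·√(4πDt)) = 2.2/(0.26 × 12 × 23.10) = 0.03053 kg/m³.
(x−vt)²/(4Dt) = (11)²/(4 × 0.059 × 720) = 0.7121; exp(−0.7121) = 0.4906.
C = 0.03053 × 0.4906 = 0.0150 kg/m³.

0.0150 kg/m³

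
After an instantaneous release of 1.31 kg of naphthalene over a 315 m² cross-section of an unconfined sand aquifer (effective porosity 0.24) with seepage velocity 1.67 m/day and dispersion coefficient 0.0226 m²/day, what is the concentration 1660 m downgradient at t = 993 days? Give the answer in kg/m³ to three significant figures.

0.00100 kg/m³

For an instantaneous plane source, C(x,t) = M/(n_e·A·√(4πDt)) · exp(−(x−vt)²/(4Dt)), with n_e·A the pore (flow) area.
Plume center vt = 1.67 × 993 = 1658.31 m, so the well at 1660 m is 1.69 m downgradient of the peak.
√(4πDt) = 16.79 m, giving peak height M/(n_e·A·√(4πDt)) = 1.31/(0.24 × 315 × 16.79) = 0.001032 kg/m³.
(x−vt)²/(4Dt) = (1.69)²/(4 × 0.0226 × 993) = 0.03182; exp(−0.03182) = 0.9687.
C = 0.001032 × 0.9687 = 0.00100 kg/m³.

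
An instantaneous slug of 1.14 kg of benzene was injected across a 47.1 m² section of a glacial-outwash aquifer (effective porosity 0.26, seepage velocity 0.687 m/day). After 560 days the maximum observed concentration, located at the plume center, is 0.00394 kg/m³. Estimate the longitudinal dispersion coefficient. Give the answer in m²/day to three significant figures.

0.0793 m²/day

At the plume center C_max = M/(n_e·A·√(4πDt)), so D = M²/(4πt·(n_e·A·C_max)²).
n_e·A·C_max = 0.26 × 47.1 × 0.00394 = 0.04825 kg/m.
D = 1.14²/(4π × 560 × 0.04825²) = 0.0793 m²/day.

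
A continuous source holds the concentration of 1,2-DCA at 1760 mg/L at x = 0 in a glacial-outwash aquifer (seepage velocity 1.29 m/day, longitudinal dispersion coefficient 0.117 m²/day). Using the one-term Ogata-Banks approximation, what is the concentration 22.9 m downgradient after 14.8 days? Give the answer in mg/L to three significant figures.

For a continuous step input, C/C₀ ≈ ½·erfc((x−vt)/(2√(Dt))).
vt = 1.29 × 14.8 = 19.092 m and 2√(Dt) = 2√(0.117 × 14.8) = 2.632 m.
Argument (x−vt)/(2√(Dt)) = (22.9 − 19.092)/2.632 = 1.447; ½·erfc(1.447) = 0.02036.
C = 1760 × 0.02036 = 35.8 mg/L.

35.8 mg/L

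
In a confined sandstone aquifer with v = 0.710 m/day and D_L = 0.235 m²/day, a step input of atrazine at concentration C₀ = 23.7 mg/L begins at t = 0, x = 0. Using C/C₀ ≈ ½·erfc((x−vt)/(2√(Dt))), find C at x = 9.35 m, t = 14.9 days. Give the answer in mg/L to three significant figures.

16.1 mg/L

For a continuous step input, C/C₀ ≈ ½·erfc((x−vt)/(2√(Dt))).
vt = 0.710 × 14.9 = 10.579 m and 2√(Dt) = 2√(0.235 × 14.9) = 3.742 m.
Argument (x−vt)/(2√(Dt)) = (9.35 − 10.579)/3.742 = -0.3284; ½·erfc(-0.3284) = 0.6788.
C = 23.7 × 0.6788 = 16.1 mg/L.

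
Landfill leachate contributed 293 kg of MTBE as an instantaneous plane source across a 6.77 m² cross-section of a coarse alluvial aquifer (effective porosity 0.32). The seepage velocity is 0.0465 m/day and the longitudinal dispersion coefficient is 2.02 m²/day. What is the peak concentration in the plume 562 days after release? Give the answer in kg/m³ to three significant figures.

The peak of an instantaneous 1D plume sits at x = vt; there the Gaussian factor is 1 and C_max = M/(n_e·A·√(4πDt)), where n_e·A is the pore area the mass is dissolved in.
√(4πDt) = √(4π × 2.02 × 562) = 119.4 m, so C_max = 293/(0.32 × 6.77 × 119.4) = 1.13 kg/m³.

1.13 kg/m³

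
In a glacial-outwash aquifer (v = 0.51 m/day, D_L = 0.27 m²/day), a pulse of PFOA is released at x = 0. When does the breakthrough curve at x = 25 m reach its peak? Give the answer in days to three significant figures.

For the 1D instantaneous-source solution, setting ∂C/∂t = 0 at fixed x gives v²t² + 2Dt − x² = 0, so t = (√(D² + v²x²) − D)/v².
√(D² + v²x²) = √(0.27² + 0.51² × 25²) = 12.75; v² = 0.2601.
t = (12.75 − 0.27)/0.2601 = 48.0 days (vs. the pure-advection estimate x/v = 49.0 d).

48.0 days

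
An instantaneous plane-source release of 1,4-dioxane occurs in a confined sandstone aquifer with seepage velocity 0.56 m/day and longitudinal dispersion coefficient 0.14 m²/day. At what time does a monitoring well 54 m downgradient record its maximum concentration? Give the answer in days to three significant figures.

For the 1D instantaneous-source solution, setting ∂C/∂t = 0 at fixed x gives v²t² + 2Dt − x² = 0, so t = (√(D² + v²x²) − D)/v².
√(D² + v²x²) = √(0.14² + 0.56² × 54²) = 30.24; v² = 0.3136.
t = (30.24 − 0.14)/0.3136 = 96.0 days (vs. the pure-advection estimate x/v = 96.4 d).

96.0 days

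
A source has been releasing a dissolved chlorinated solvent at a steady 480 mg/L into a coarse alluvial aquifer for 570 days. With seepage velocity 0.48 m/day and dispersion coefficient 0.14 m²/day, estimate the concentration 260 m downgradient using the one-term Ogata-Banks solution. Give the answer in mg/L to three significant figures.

412 mg/L

For a continuous step input, C/C₀ ≈ ½·erfc((x−vt)/(2√(Dt))).
vt = 0.48 × 570 = 273.6 m and 2√(Dt) = 2√(0.14 × 570) = 17.87 m.
Argument (x−vt)/(2√(Dt)) = (260 − 273.6)/17.87 = -0.7611; ½·erfc(-0.7611) = 0.8591.
C = 480 × 0.8591 = 412 mg/L.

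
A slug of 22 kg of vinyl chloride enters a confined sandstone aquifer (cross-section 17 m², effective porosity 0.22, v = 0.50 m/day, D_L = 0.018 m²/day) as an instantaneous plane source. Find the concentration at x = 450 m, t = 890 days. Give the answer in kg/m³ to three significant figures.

For an instantaneous plane source, C(x,t) = M/(n_e·A·√(4πDt)) · exp(−(x−vt)²/(4Dt)), with n_e·A the pore (flow) area.
Plume center vt = 0.50 × 890 = 445 m, so the well at 450 m is 5 m downgradient of the peak.
√(4πDt) = 14.19 m, giving peak height M/(n_e·A·√(4πDt)) = 22/(0.22 × 17 × 14.19) = 0.4145 kg/m³.
(x−vt)²/(4Dt) = (5)²/(4 × 0.018 × 890) = 0.3901; exp(−0.3901) = 0.6770.
C = 0.4145 × 0.6770 = 0.281 kg/m³.

0.281 kg/m³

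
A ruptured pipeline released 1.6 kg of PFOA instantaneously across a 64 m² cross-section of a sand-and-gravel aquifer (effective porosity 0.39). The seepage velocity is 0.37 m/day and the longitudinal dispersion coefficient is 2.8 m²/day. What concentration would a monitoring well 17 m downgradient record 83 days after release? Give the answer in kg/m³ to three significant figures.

0.000969 kg/m³

For an instantaneous plane source, C(x,t) = M/(n_e·A·√(4πDt)) · exp(−(x−vt)²/(4Dt)), with n_e·A the pore (flow) area.
Plume center vt = 0.37 × 83 = 30.71 m, so the well at 17 m is 13.71 m upgradient of the peak.
√(4πDt) = 54.04 m, giving peak height M/(n_e·A·√(4πDt)) = 1.6/(0.39 × 64 × 54.04) = 0.001186 kg/m³.
(x−vt)²/(4Dt) = (-13.71)²/(4 × 2.8 × 83) = 0.2022; exp(−0.2022) = 0.8169.
C = 0.001186 × 0.8169 = 0.000969 kg/m³.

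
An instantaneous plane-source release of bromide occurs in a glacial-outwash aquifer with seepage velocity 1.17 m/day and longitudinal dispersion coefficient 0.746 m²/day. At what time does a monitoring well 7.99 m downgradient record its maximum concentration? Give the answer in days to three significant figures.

For the 1D instantaneous-source solution, setting ∂C/∂t = 0 at fixed x gives v²t² + 2Dt − x² = 0, so t = (√(D² + v²x²) − D)/v².
√(D² + v²x²) = √(0.746² + 1.17² × 7.99²) = 9.378; v² = 1.3689.
t = (9.378 − 0.746)/1.3689 = 6.31 days (vs. the pure-advection estimate x/v = 6.83 d).

6.31 days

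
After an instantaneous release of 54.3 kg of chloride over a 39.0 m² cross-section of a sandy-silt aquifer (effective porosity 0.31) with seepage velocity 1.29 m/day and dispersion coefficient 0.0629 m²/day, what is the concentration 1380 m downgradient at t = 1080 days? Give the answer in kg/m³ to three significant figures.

0.0810 kg/m³

For an instantaneous plane source, C(x,t) = M/(n_e·A·√(4πDt)) · exp(−(x−vt)²/(4Dt)), with n_e·A the pore (flow) area.
Plume center vt = 1.29 × 1080 = 1393.2 m, so the well at 1380 m is 13.2 m upgradient of the peak.
√(4πDt) = 29.22 m, giving peak height M/(n_e·A·√(4πDt)) = 54.3/(0.31 × 39.0 × 29.22) = 0.1537 kg/m³.
(x−vt)²/(4Dt) = (-13.2)²/(4 × 0.0629 × 1080) = 0.6412; exp(−0.6412) = 0.5267.
C = 0.1537 × 0.5267 = 0.0810 kg/m³.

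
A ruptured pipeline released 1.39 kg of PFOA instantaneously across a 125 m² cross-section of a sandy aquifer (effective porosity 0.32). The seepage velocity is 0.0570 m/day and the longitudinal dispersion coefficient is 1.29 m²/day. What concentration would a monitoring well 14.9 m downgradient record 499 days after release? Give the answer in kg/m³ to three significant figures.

0.000360 kg/m³

For an instantaneous plane source, C(x,t) = M/(n_e·A·√(4πDt)) · exp(−(x−vt)²/(4Dt)), with n_e·A the pore (flow) area.
Plume center vt = 0.0570 × 499 = 28.443 m, so the well at 14.9 m is 13.543 m upgradient of the peak.
√(4πDt) = 89.94 m, giving peak height M/(n_e·A·√(4πDt)) = 1.39/(0.32 × 125 × 89.94) = 0.0003864 kg/m³.
(x−vt)²/(4Dt) = (-13.543)²/(4 × 1.29 × 499) = 0.07123; exp(−0.07123) = 0.9312.
C = 0.0003864 × 0.9312 = 0.000360 kg/m³.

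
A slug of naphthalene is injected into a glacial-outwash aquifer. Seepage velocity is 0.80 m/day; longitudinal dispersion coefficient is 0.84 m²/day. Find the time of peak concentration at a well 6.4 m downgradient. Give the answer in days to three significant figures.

6.79 days

For the 1D instantaneous-source solution, setting ∂C/∂t = 0 at fixed x gives v²t² + 2Dt − x² = 0, so t = (√(D² + v²x²) − D)/v².
√(D² + v²x²) = √(0.84² + 0.80² × 6.4²) = 5.188; v² = 0.64.
t = (5.188 − 0.84)/0.64 = 6.79 days (vs. the pure-advection estimate x/v = 8.00 d).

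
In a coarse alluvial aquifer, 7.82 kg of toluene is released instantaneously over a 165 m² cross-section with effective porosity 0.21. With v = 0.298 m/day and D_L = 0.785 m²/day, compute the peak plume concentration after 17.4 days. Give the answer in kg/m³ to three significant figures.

0.0172 kg/m³

The peak of an instantaneous 1D plume sits at x = vt; there the Gaussian factor is 1 and C_max = M/(n_e·A·√(4πDt)), where n_e·A is the pore area the mass is dissolved in.
√(4πDt) = √(4π × 0.785 × 17.4) = 13.10 m, so C_max = 7.82/(0.21 × 165 × 13.10) = 0.0172 kg/m³.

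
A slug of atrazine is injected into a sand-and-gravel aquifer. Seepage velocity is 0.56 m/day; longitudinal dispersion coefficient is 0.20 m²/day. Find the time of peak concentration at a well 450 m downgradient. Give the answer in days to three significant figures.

803 days

For the 1D instantaneous-source solution, setting ∂C/∂t = 0 at fixed x gives v²t² + 2Dt − x² = 0, so t = (√(D² + v²x²) − D)/v².
√(D² + v²x²) = √(0.20² + 0.56² × 450²) = 252.0; v² = 0.3136.
t = (252.0 − 0.20)/0.3136 = 803 days (vs. the pure-advection estimate x/v = 804 d).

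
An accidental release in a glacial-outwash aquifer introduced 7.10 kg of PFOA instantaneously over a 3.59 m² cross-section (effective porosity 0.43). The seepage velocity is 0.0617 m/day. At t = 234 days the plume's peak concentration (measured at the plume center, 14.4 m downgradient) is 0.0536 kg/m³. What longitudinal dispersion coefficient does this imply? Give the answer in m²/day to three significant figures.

At the plume center C_max = M/(n_e·A·√(4πDt)), so D = M²/(4πt·(n_e·A·C_max)²).
n_e·A·C_max = 0.43 × 3.59 × 0.0536 = 0.08274 kg/m.
D = 7.10²/(4π × 234 × 0.08274²) = 2.50 m²/day.

2.50 m²/day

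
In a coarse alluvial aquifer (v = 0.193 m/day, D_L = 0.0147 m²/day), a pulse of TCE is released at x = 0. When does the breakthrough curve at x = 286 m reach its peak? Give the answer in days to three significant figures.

1480 days

For the 1D instantaneous-source solution, setting ∂C/∂t = 0 at fixed x gives v²t² + 2Dt − x² = 0, so t = (√(D² + v²x²) − D)/v².
√(D² + v²x²) = √(0.0147² + 0.193² × 286²) = 55.20; v² = 0.037249.
t = (55.20 − 0.0147)/0.037249 = 1480 days (vs. the pure-advection estimate x/v = 1480 d).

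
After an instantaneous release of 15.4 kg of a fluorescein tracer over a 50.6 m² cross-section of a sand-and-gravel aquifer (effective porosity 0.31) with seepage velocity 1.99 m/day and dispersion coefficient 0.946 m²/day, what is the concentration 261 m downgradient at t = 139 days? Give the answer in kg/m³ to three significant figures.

0.0152 kg/m³

For an instantaneous plane source, C(x,t) = M/(n_e·A·√(4πDt)) · exp(−(x−vt)²/(4Dt)), with n_e·A the pore (flow) area.
Plume center vt = 1.99 × 139 = 276.61 m, so the well at 261 m is 15.61 m upgradient of the peak.
√(4πDt) = 40.65 m, giving peak height M/(n_e·A·√(4πDt)) = 15.4/(0.31 × 50.6 × 40.65) = 0.02415 kg/m³.
(x−vt)²/(4Dt) = (-15.61)²/(4 × 0.946 × 139) = 0.4633; exp(−0.4633) = 0.6292.
C = 0.02415 × 0.6292 = 0.0152 kg/m³.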